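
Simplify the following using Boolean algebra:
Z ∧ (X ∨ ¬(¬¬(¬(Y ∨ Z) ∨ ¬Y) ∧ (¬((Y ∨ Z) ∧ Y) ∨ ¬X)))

Z ∧ (X ∨ Y)

Z ∧ (X ∨ ¬(¬¬(¬(Y ∨ Z) ∨ ¬Y) ∧ (¬((Y ∨ Z) ∧ Y) ∨ ¬X)))
= Z ∧ (X ∨ ¬(¬((Y ∨ Z) ∧ Y) ∧ (¬((Y ∨ Z) ∧ Y) ∨ ¬X)))
= Z ∧ (X ∨ ¬¬((Y ∨ Z) ∧ Y))
= Z ∧ (X ∨ ¬¬Y)
= Z ∧ (X ∨ Y)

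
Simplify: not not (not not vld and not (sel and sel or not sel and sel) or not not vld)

vld

not not (not not vld and not (sel and sel or not sel and sel) or not not vld)
= not not (not not vld and not sel or not not vld)   — distribution
= not not vld and not sel or not not vld   — double negation
= not not vld   — absorption
= vld   — double negation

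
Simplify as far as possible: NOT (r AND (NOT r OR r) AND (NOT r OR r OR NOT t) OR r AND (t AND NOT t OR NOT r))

NOT r

NOT (r AND (NOT r OR r) AND (NOT r OR r OR NOT t) OR r AND (t AND NOT t OR NOT r))
= NOT (r AND (NOT r OR r) OR r AND (t AND NOT t OR NOT r))
= NOT (r AND (NOT r OR r) OR r AND NOT r)
= NOT (r AND (NOT r OR r))
= NOT r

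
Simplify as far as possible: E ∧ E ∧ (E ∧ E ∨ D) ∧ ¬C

E ∧ E ∧ (E ∧ E ∨ D) ∧ ¬C
= E ∧ E ∧ ¬C   [absorption]
= E ∧ ¬C   [idempotence]

E ∧ ¬C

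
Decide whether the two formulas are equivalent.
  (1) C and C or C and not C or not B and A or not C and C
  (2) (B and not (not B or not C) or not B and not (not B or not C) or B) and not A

No

E1: C and C or C and not C or not B and A or not C and C
    = C and C or C and not C or not B and A   [complement / identity]
    = C or not B and A   [distribution]
E2: (B and not (not B or not C) or not B and not (not B or not C) or B) and not A
    = (not (not B or not C) or B) and not A   [distribution]
    = (B and C or B) and not A   [De Morgan]
    = B and not A   [absorption]
These differ: at A=1, B=0, C=1, E1 = 1 but E2 = 0.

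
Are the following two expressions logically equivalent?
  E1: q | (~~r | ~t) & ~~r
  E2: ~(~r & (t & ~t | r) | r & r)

No

E1: q | (~~r | ~t) & ~~r
    = q | ~~r   [absorption]
    = q | r   [double negation]
E2: ~(~r & (t & ~t | r) | r & r)
    = ~(~r & r | r & r)   [complement / identity]
    = ~r   [distribution]
These differ: at q=0, r=1, t=0, E1 = 1 but E2 = 0.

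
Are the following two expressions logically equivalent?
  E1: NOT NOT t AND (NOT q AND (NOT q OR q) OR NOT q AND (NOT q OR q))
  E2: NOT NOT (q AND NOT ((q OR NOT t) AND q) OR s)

E1: NOT NOT t AND (NOT q AND (NOT q OR q) OR NOT q AND (NOT q OR q))
    = NOT NOT t AND NOT q AND (NOT q OR q)   (idempotence)
    = NOT NOT t AND NOT q   (complement / identity)
    = t AND NOT q   (double negation)
E2: NOT NOT (q AND NOT ((q OR NOT t) AND q) OR s)
    = NOT NOT (q AND NOT q OR s)   (absorption)
    = q AND NOT q OR s   (double negation)
    = s   (complement / identity)
These differ: at q=0, s=1, t=0, E1 = 0 but E2 = 1.

No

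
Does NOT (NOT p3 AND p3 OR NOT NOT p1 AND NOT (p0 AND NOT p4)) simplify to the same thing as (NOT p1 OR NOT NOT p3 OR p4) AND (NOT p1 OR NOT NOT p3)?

No

E1: NOT (NOT p3 AND p3 OR NOT NOT p1 AND NOT (p0 AND NOT p4))
    = NOT (NOT NOT p1 AND NOT (p0 AND NOT p4))   [complement / identity]
    = NOT p1 OR p0 AND NOT p4   [De Morgan]
E2: (NOT p1 OR NOT NOT p3 OR p4) AND (NOT p1 OR NOT NOT p3)
    = NOT p1 OR NOT NOT p3   [absorption]
    = NOT p1 OR p3   [double negation]
These differ: at p0=0, p1=1, p3=1, p4=1, E1 = 0 but E2 = 1.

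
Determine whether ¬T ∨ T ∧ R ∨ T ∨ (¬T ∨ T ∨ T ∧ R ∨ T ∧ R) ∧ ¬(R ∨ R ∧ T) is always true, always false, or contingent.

¬T ∨ T ∧ R ∨ T ∨ (¬T ∨ T ∨ T ∧ R ∨ T ∧ R) ∧ ¬(R ∨ R ∧ T)
= ¬T ∨ T ∧ R ∨ T ∨ (¬T ∨ T ∨ T ∧ R) ∧ ¬(R ∨ R ∧ T)   — absorption
= ¬T ∨ T ∧ R ∨ T ∨ (¬T ∨ T) ∧ ¬(R ∨ R ∧ T)   — absorption
= ¬T ∨ T ∨ (¬T ∨ T) ∧ ¬(R ∨ R ∧ T)   — absorption
= ¬T ∨ T ∨ (¬T ∨ T) ∧ ¬R   — absorption
= ¬T ∨ T   — absorption
= True   — complement

always true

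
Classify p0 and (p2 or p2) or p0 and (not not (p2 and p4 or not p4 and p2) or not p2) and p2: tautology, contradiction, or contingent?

contingent

p0 and (p2 or p2) or p0 and (not not (p2 and p4 or not p4 and p2) or not p2) and p2
= p0 and (p2 or p2) or p0 and (not not p2 or not p2) and p2   — distribution
= p0 and (p2 or p2) or p0 and (p2 or not p2) and p2   — double negation
= p0 and (p2 or p2) or p0 and p2   — complement / identity
= p0 and p2 or p0 and p2   — idempotence
= p0 and p2   — idempotence
This depends on p0, p2, so it is not a constant.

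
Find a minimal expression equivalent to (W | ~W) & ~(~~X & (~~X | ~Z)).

(W | ~W) & ~(~~X & (~~X | ~Z))
= ~(~~X & (~~X | ~Z))   — complement / identity
= ~~~X   — absorption
= ~X   — double negation

~X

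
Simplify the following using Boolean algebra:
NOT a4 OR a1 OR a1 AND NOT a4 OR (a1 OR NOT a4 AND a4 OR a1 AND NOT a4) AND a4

NOT a4 OR a1

NOT a4 OR a1 OR a1 AND NOT a4 OR (a1 OR NOT a4 AND a4 OR a1 AND NOT a4) AND a4
= NOT a4 OR a1 OR a1 AND NOT a4 OR (a1 OR a1 AND NOT a4) AND a4   [complement / identity]
= NOT a4 OR a1 OR a1 AND NOT a4   [absorption]
= NOT a4 OR a1   [absorption]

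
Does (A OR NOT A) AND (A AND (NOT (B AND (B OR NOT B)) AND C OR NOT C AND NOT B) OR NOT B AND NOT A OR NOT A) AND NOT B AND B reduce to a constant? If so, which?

yes, False

(A OR NOT A) AND (A AND (NOT (B AND (B OR NOT B)) AND C OR NOT C AND NOT B) OR NOT B AND NOT A OR NOT A) AND NOT B AND B
= (A OR NOT A) AND (A AND (NOT B AND C OR NOT C AND NOT B) OR NOT B AND NOT A OR NOT A) AND NOT B AND B
= (A OR NOT A) AND (A AND NOT B OR NOT B AND NOT A OR NOT A) AND NOT B AND B
= (A OR NOT A) AND (NOT B OR NOT A) AND NOT B AND B
= (NOT B OR NOT A) AND NOT B AND B
= NOT B AND B
= FALSE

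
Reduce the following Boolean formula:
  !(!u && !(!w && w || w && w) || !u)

u

!(!u && !(!w && w || w && w) || !u)
= !(!u && !w || !u)   [distribution]
= !!u   [absorption]
= u   [double negation]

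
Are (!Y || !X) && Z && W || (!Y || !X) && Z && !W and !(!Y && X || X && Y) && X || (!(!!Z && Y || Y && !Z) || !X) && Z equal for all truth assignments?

Yes

E1: (!Y || !X) && Z && W || (!Y || !X) && Z && !W
    = (!Y || !X) && Z   (distribution)
E2: !(!Y && X || X && Y) && X || (!(!!Z && Y || Y && !Z) || !X) && Z
    = !(!Y && X || X && Y) && X || (!(Z && Y || Y && !Z) || !X) && Z   (double negation)
    = !(!Y && X || X && Y) && X || (!Y || !X) && Z   (distribution)
    = !X && X || (!Y || !X) && Z   (distribution)
    = (!Y || !X) && Z   (complement / identity)
Both reduce to (!Y || !X) && Z, so they are equivalent.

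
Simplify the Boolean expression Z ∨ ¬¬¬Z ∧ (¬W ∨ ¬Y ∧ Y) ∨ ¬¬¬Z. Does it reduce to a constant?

True

Z ∨ ¬¬¬Z ∧ (¬W ∨ ¬Y ∧ Y) ∨ ¬¬¬Z
= Z ∨ ¬¬¬Z ∧ ¬W ∨ ¬¬¬Z
= Z ∨ ¬¬¬Z
= Z ∨ ¬Z
= True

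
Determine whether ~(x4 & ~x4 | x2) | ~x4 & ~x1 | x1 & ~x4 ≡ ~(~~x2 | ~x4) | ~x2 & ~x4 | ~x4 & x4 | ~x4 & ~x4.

E1: ~(x4 & ~x4 | x2) | ~x4 & ~x1 | x1 & ~x4
    = ~(x4 & ~x4 | x2) | ~x4   — distribution
    = ~x2 | ~x4   — complement / identity
E2: ~(~~x2 | ~x4) | ~x2 & ~x4 | ~x4 & x4 | ~x4 & ~x4
    = ~x2 & x4 | ~x2 & ~x4 | ~x4 & x4 | ~x4 & ~x4   — De Morgan
    = ~x2 | ~x4 & x4 | ~x4 & ~x4   — distribution
    = ~x2 | ~x4   — distribution
Both reduce to ~x2 | ~x4, so they are equivalent.

Yes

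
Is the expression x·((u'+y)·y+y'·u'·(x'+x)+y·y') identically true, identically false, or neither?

x·((u'+y)·y+y'·u'·(x'+x)+y·y')
= x·((u'+y)·y+y'·u'+y·y')   — complement / identity
= x·((u'+y)·y+y'·(u'+y))   — distribution
= x·(u'+y)   — distribution
This depends on u, x, y, so it is not a constant.

neither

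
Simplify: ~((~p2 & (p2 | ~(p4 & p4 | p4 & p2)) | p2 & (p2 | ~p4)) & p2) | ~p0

~p2 | ~p0

~((~p2 & (p2 | ~(p4 & p4 | p4 & p2)) | p2 & (p2 | ~p4)) & p2) | ~p0
= ~((~p2 & (p2 | ~(p4 & (p4 | p2))) | p2 & (p2 | ~p4)) & p2) | ~p0
= ~((~p2 & (p2 | ~p4) | p2 & (p2 | ~p4)) & p2) | ~p0
= ~((p2 | ~p4) & p2) | ~p0
= ~p2 | ~p0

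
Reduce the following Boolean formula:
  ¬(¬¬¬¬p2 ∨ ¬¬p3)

¬(¬¬¬¬p2 ∨ ¬¬p3)
= ¬¬¬p2 ∧ ¬p3
= ¬p2 ∧ ¬p3

¬p2 ∧ ¬p3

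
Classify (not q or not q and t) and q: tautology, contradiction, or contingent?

contradiction

(not q or not q and t) and q
= not q and q   (absorption)
= False   (complement)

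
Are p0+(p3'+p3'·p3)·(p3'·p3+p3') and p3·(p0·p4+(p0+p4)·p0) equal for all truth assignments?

No

E1: p0+(p3'+p3'·p3)·(p3'·p3+p3')
    = p0+p3'·p3+p3'·p3'   (distribution)
    = p0+p3'   (distribution)
E2: p3·(p0·p4+(p0+p4)·p0)
    = p3·(p0·p4+p0)   (absorption)
    = p3·p0   (absorption)
These differ: at p0=0, p3=0, p4=0, E1 = 1 but E2 = 0.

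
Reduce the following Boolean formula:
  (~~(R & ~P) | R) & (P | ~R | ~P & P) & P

(~~(R & ~P) | R) & (P | ~R | ~P & P) & P
= (R & ~P | R) & (P | ~R | ~P & P) & P
= R & (P | ~R | ~P & P) & P
= R & (P | ~R) & P
= R & P

R & P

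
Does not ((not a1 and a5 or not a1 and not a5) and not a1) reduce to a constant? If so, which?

not ((not a1 and a5 or not a1 and not a5) and not a1)
= not (not a1 and not a1)   [distribution]
= not not a1   [idempotence]
= a1   [double negation]
This depends on a1, so it is not a constant.

no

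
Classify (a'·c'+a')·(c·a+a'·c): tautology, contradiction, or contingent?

(a'·c'+a')·(c·a+a'·c)
= (a'·c'+a')·c   — distribution
= a'·c   — absorption
This depends on a, c, so it is not a constant.

contingent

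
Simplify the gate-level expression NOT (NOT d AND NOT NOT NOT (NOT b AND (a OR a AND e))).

NOT (NOT d AND NOT NOT NOT (NOT b AND (a OR a AND e)))
= NOT (NOT d AND NOT NOT NOT (NOT b AND a))
= d OR NOT NOT (NOT b AND a)
= d OR NOT b AND a

d OR NOT b AND a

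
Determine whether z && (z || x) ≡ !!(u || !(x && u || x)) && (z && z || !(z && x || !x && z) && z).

E1: z && (z || x)
    = z
E2: !!(u || !(x && u || x)) && (z && z || !(z && x || !x && z) && z)
    = !!(u || !(x && u || x)) && (z && z || !z && z)
    = !!(u || !(x && u || x)) && z
    = !!(u || !x) && z
    = (u || !x) && z
These differ: at u=0, x=1, z=1, E1 = 1 but E2 = 0.

No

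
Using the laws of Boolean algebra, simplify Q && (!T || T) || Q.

Q

Q && (!T || T) || Q
= Q || Q
= Q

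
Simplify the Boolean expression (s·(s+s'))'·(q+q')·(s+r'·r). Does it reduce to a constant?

(s·(s+s'))'·(q+q')·(s+r'·r)
= (s·(s+s'))'·(q+q')·s   [complement / identity]
= s'·(q+q')·s   [complement / identity]
= s'·s   [complement / identity]
= 0   [complement]

0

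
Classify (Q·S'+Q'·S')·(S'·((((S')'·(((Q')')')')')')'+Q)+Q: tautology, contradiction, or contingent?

(Q·S'+Q'·S')·(S'·((((S')'·(((Q')')')')')')'+Q)+Q
= (Q·S'+Q'·S')·(S'·((S')'·(((Q')')')')'+Q)+Q   — double negation
= (Q·S'+Q'·S')·(S'·(S'+((Q')')')+Q)+Q   — De Morgan
= S'·(S'·(S'+((Q')')')+Q)+Q   — distribution
= S'·(S'·(S'+Q')+Q)+Q   — double negation
= S'·(S'+Q)+Q   — absorption
= S'+Q   — absorption
This depends on Q, S, so it is not a constant.

contingent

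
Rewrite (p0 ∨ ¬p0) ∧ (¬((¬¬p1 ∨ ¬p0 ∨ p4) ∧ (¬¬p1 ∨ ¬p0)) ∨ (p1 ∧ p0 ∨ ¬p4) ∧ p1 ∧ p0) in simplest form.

(p0 ∨ ¬p0) ∧ (¬((¬¬p1 ∨ ¬p0 ∨ p4) ∧ (¬¬p1 ∨ ¬p0)) ∨ (p1 ∧ p0 ∨ ¬p4) ∧ p1 ∧ p0)
= (p0 ∨ ¬p0) ∧ (¬(¬¬p1 ∨ ¬p0) ∨ (p1 ∧ p0 ∨ ¬p4) ∧ p1 ∧ p0)   [absorption]
= (p0 ∨ ¬p0) ∧ (¬p1 ∧ p0 ∨ (p1 ∧ p0 ∨ ¬p4) ∧ p1 ∧ p0)   [De Morgan]
= ¬p1 ∧ p0 ∨ (p1 ∧ p0 ∨ ¬p4) ∧ p1 ∧ p0   [complement / identity]
= ¬p1 ∧ p0 ∨ p1 ∧ p0   [absorption]
= p0   [distribution]

p0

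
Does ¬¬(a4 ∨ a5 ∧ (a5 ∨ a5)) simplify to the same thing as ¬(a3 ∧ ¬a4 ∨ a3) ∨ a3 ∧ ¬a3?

No

E1: ¬¬(a4 ∨ a5 ∧ (a5 ∨ a5))
    = ¬¬(a4 ∨ a5 ∧ a5)   (idempotence)
    = a4 ∨ a5 ∧ a5   (double negation)
    = a4 ∨ a5   (idempotence)
E2: ¬(a3 ∧ ¬a4 ∨ a3) ∨ a3 ∧ ¬a3
    = ¬a3 ∨ a3 ∧ ¬a3   (absorption)
    = ¬a3   (complement / identity)
These differ: at a3=1, a4=0, a5=1, E1 = 1 but E2 = 0.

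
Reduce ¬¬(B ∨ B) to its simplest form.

¬¬(B ∨ B)
= ¬¬B
= B

B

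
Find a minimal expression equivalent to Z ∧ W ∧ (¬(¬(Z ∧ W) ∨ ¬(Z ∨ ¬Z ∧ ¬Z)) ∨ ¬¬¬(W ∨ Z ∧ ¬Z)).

Z ∧ W ∧ (¬(¬(Z ∧ W) ∨ ¬(Z ∨ ¬Z ∧ ¬Z)) ∨ ¬¬¬(W ∨ Z ∧ ¬Z))
= Z ∧ W ∧ (Z ∧ W ∧ (Z ∨ ¬Z ∧ ¬Z) ∨ ¬¬¬(W ∨ Z ∧ ¬Z))   (De Morgan)
= Z ∧ W ∧ (Z ∧ W ∧ (Z ∨ ¬Z ∧ ¬Z) ∨ ¬(W ∨ Z ∧ ¬Z))   (double negation)
= Z ∧ W ∧ (Z ∧ W ∧ (Z ∨ ¬Z) ∨ ¬(W ∨ Z ∧ ¬Z))   (idempotence)
= Z ∧ W ∧ (Z ∧ W ∧ (Z ∨ ¬Z) ∨ ¬W)   (complement / identity)
= Z ∧ W ∧ (Z ∧ W ∨ ¬W)   (complement / identity)
= Z ∧ W   (absorption)

Z ∧ W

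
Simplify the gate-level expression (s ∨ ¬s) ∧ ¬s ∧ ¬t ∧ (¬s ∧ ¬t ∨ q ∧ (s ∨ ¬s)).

(s ∨ ¬s) ∧ ¬s ∧ ¬t ∧ (¬s ∧ ¬t ∨ q ∧ (s ∨ ¬s))
= ¬s ∧ ¬t ∧ (¬s ∧ ¬t ∨ q ∧ (s ∨ ¬s))   [complement / identity]
= ¬s ∧ ¬t ∧ (¬s ∧ ¬t ∨ q)   [complement / identity]
= ¬s ∧ ¬t   [absorption]

¬s ∧ ¬t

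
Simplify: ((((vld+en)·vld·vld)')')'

((((vld+en)·vld·vld)')')'
= (((vld·vld)')')'
= ((vld')')'
= vld'

vld'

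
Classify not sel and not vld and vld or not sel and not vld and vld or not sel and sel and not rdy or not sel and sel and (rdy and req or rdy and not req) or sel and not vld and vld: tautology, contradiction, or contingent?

not sel and not vld and vld or not sel and not vld and vld or not sel and sel and not rdy or not sel and sel and (rdy and req or rdy and not req) or sel and not vld and vld
= not sel and not vld and vld or not sel and not vld and vld or not sel and sel and not rdy or not sel and sel and rdy or sel and not vld and vld   (distribution)
= not sel and not vld and vld or not sel and sel and not rdy or not sel and sel and rdy or sel and not vld and vld   (idempotence)
= not sel and not vld and vld or not sel and sel or sel and not vld and vld   (distribution)
= not sel and not vld and vld or sel and not vld and vld   (complement / identity)
= not vld and vld   (distribution)
= False   (complement)

contradiction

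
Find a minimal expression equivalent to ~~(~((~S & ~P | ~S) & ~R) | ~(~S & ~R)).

~~(~((~S & ~P | ~S) & ~R) | ~(~S & ~R))
= ~~(~(~S & ~R) | ~(~S & ~R))   [absorption]
= ~~~(~S & ~R)   [idempotence]
= ~(~S & ~R)   [double negation]
= S | R   [De Morgan]

S | R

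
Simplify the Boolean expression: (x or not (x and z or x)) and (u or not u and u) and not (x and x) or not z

u and not x or not z

(x or not (x and z or x)) and (u or not u and u) and not (x and x) or not z
= (x or not x) and (u or not u and u) and not (x and x) or not z
= (x or not x) and u and not (x and x) or not z
= (x or not x) and u and not x or not z
= u and not x or not z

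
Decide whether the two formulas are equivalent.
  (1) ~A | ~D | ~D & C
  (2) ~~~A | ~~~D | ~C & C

Yes

E1: ~A | ~D | ~D & C
    = ~A | ~D   — absorption
E2: ~~~A | ~~~D | ~C & C
    = ~A | ~~~D | ~C & C   — double negation
    = ~A | ~~~D   — complement / identity
    = ~A | ~D   — double negation
Both reduce to ~A | ~D, so they are equivalent.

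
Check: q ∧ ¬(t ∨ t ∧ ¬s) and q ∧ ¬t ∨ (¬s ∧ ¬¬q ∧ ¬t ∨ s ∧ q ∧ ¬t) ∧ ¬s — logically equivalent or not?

E1: q ∧ ¬(t ∨ t ∧ ¬s)
    = q ∧ ¬t   [absorption]
E2: q ∧ ¬t ∨ (¬s ∧ ¬¬q ∧ ¬t ∨ s ∧ q ∧ ¬t) ∧ ¬s
    = q ∧ ¬t ∨ (¬s ∧ q ∧ ¬t ∨ s ∧ q ∧ ¬t) ∧ ¬s   [double negation]
    = q ∧ ¬t ∨ q ∧ ¬t ∧ ¬s   [distribution]
    = q ∧ ¬t   [absorption]
Both reduce to q ∧ ¬t, so they are equivalent.

Yes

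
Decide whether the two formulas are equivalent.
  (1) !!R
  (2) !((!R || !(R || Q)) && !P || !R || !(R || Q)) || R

Yes

E1: !!R
    = R   [double negation]
E2: !((!R || !(R || Q)) && !P || !R || !(R || Q)) || R
    = !(!R || !(R || Q)) || R   [absorption]
    = R && (R || Q) || R   [De Morgan]
    = R || R   [absorption]
    = R   [idempotence]
Both reduce to R, so they are equivalent.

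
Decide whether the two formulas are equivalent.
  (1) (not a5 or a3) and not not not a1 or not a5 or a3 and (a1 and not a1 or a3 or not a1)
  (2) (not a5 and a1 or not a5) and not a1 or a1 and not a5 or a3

E1: (not a5 or a3) and not not not a1 or not a5 or a3 and (a1 and not a1 or a3 or not a1)
    = (not a5 or a3) and not not not a1 or not a5 or a3 and (a3 or not a1)   (complement / identity)
    = (not a5 or a3) and not a1 or not a5 or a3 and (a3 or not a1)   (double negation)
    = (not a5 or a3) and not a1 or not a5 or a3   (absorption)
    = not a5 or a3   (absorption)
E2: (not a5 and a1 or not a5) and not a1 or a1 and not a5 or a3
    = not a5 and not a1 or a1 and not a5 or a3   (absorption)
    = not a5 or a3   (distribution)
Both reduce to not a5 or a3, so they are equivalent.

Yes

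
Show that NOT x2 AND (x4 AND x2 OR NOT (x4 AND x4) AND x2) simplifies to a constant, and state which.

NOT x2 AND (x4 AND x2 OR NOT (x4 AND x4) AND x2)
= NOT x2 AND (x4 AND x2 OR NOT x4 AND x2)   (idempotence)
= NOT x2 AND x2 AND (x4 OR NOT x4)   (distribution)
= NOT x2 AND x2   (complement / identity)
= FALSE   (complement)

FALSE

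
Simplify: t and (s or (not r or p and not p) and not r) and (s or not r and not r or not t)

t and (s or not r)

t and (s or (not r or p and not p) and not r) and (s or not r and not r or not t)
= t and (s or not r and not r) and (s or not r and not r or not t)   [complement / identity]
= t and (s or not r and not r)   [absorption]
= t and (s or not r)   [idempotence]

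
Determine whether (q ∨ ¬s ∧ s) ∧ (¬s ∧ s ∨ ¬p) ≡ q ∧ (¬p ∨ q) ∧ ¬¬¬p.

Yes

E1: (q ∨ ¬s ∧ s) ∧ (¬s ∧ s ∨ ¬p)
    = q ∧ ¬p ∨ ¬s ∧ s
    = q ∧ ¬p
E2: q ∧ (¬p ∨ q) ∧ ¬¬¬p
    = q ∧ (¬p ∨ q) ∧ ¬p
    = q ∧ ¬p
Both reduce to q ∧ ¬p, so they are equivalent.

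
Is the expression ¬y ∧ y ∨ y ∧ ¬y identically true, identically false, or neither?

¬y ∧ y ∨ y ∧ ¬y
= ¬y ∧ y   [complement / identity]
= False   [complement]

identically false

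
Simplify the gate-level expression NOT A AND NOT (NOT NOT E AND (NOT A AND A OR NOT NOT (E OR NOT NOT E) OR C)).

NOT A AND NOT E

NOT A AND NOT (NOT NOT E AND (NOT A AND A OR NOT NOT (E OR NOT NOT E) OR C))
= NOT A AND NOT (NOT NOT E AND (NOT A AND A OR NOT NOT (E OR E) OR C))   — double negation
= NOT A AND NOT (NOT NOT E AND (NOT NOT (E OR E) OR C))   — complement / identity
= NOT A AND NOT (E AND (NOT NOT (E OR E) OR C))   — double negation
= NOT A AND NOT (E AND (E OR E OR C))   — double negation
= NOT A AND NOT (E AND (E OR C))   — idempotence
= NOT A AND NOT E   — absorption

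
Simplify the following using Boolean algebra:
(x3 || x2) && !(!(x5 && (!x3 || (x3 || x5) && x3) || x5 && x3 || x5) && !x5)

(x3 || x2) && x5

(x3 || x2) && !(!(x5 && (!x3 || (x3 || x5) && x3) || x5 && x3 || x5) && !x5)
= (x3 || x2) && !(!(x5 && (!x3 || x3) || x5 && x3 || x5) && !x5)
= (x3 || x2) && (x5 && (!x3 || x3) || x5 && x3 || x5 || x5)
= (x3 || x2) && (x5 || x5 && x3 || x5 || x5)
= (x3 || x2) && (x5 || x5 || x5)
= (x3 || x2) && (x5 || x5)
= (x3 || x2) && x5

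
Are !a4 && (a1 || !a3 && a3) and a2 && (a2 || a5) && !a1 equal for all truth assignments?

E1: !a4 && (a1 || !a3 && a3)
    = !a4 && a1
E2: a2 && (a2 || a5) && !a1
    = a2 && !a1
These differ: at a1=1, a2=1, a3=0, a4=0, a5=1, E1 = 1 but E2 = 0.

No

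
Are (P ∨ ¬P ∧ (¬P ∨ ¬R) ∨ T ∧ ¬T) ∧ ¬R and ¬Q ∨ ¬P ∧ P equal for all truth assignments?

No

E1: (P ∨ ¬P ∧ (¬P ∨ ¬R) ∨ T ∧ ¬T) ∧ ¬R
    = (P ∨ ¬P ∧ (¬P ∨ ¬R)) ∧ ¬R   [complement / identity]
    = (P ∨ ¬P) ∧ ¬R   [absorption]
    = ¬R   [complement / identity]
E2: ¬Q ∨ ¬P ∧ P
    = ¬Q   [complement / identity]
These differ: at P=0, Q=0, R=1, T=0, E1 = 0 but E2 = 1.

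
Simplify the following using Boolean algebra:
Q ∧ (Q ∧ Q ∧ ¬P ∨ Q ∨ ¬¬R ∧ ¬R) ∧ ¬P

Q ∧ ¬P

Q ∧ (Q ∧ Q ∧ ¬P ∨ Q ∨ ¬¬R ∧ ¬R) ∧ ¬P
= Q ∧ (Q ∧ ¬P ∨ Q ∨ ¬¬R ∧ ¬R) ∧ ¬P   (idempotence)
= Q ∧ (Q ∧ ¬P ∨ Q ∨ R ∧ ¬R) ∧ ¬P   (double negation)
= Q ∧ (Q ∧ ¬P ∨ Q) ∧ ¬P   (complement / identity)
= Q ∧ Q ∧ ¬P   (absorption)
= Q ∧ ¬P   (idempotence)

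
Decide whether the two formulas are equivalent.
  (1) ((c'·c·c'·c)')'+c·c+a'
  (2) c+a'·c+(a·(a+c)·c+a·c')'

Yes

E1: ((c'·c·c'·c)')'+c·c+a'
    = ((c'·c)')'+c·c+a'   (idempotence)
    = c'·c+c·c+a'   (double negation)
    = c+a'   (distribution)
E2: c+a'·c+(a·(a+c)·c+a·c')'
    = c+a'·c+(a·c+a·c')'   (absorption)
    = c+a'·c+a'   (distribution)
    = c+a'   (absorption)
Both reduce to c+a', so they are equivalent.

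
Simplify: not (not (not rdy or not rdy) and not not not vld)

not rdy or vld

not (not (not rdy or not rdy) and not not not vld)
= not rdy or not rdy or not not vld   (De Morgan)
= not rdy or not not vld   (idempotence)
= not rdy or vld   (double negation)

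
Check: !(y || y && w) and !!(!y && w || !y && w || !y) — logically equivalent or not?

Yes

E1: !(y || y && w)
    = !y   [absorption]
E2: !!(!y && w || !y && w || !y)
    = !!(!y && w || !y)   [idempotence]
    = !!!y   [absorption]
    = !y   [double negation]
Both reduce to !y, so they are equivalent.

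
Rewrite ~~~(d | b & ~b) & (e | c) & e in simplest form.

~~~(d | b & ~b) & (e | c) & e
= ~~~d & (e | c) & e   — complement / identity
= ~d & (e | c) & e   — double negation
= ~d & e   — absorption

~d & e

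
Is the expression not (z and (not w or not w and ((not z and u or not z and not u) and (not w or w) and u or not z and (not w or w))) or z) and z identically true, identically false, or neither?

identically false

not (z and (not w or not w and ((not z and u or not z and not u) and (not w or w) and u or not z and (not w or w))) or z) and z
= not (z and (not w or not w and (not z and (not w or w) and u or not z and (not w or w))) or z) and z   [distribution]
= not (z and (not w or not w and not z and (not w or w)) or z) and z   [absorption]
= not (z and (not w or not w and not z) or z) and z   [complement / identity]
= not (z and not w or z) and z   [absorption]
= not z and z   [absorption]
= False   [complement]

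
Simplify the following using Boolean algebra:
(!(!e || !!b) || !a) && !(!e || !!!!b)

e && !b

(!(!e || !!b) || !a) && !(!e || !!!!b)
= (!(!e || !!b) || !a) && !(!e || !!b)   — double negation
= !(!e || !!b)   — absorption
= e && !b   — De Morgan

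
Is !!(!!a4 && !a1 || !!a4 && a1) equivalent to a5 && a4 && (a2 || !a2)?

No

E1: !!(!!a4 && !a1 || !!a4 && a1)
    = !!!!a4   (distribution)
    = !!a4   (double negation)
    = a4   (double negation)
E2: a5 && a4 && (a2 || !a2)
    = a5 && a4   (complement / identity)
These differ: at a1=0, a2=0, a4=1, a5=0, E1 = 1 but E2 = 0.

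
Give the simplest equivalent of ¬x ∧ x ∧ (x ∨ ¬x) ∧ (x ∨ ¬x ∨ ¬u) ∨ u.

¬x ∧ x ∧ (x ∨ ¬x) ∧ (x ∨ ¬x ∨ ¬u) ∨ u
= ¬x ∧ x ∧ (x ∨ ¬x) ∨ u   [absorption]
= ¬x ∧ x ∨ u   [complement / identity]
= u   [complement / identity]

u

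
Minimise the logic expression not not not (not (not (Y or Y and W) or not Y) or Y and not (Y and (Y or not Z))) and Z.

not not not (not (not (Y or Y and W) or not Y) or Y and not (Y and (Y or not Z))) and Z
= not not not ((Y or Y and W) and Y or Y and not (Y and (Y or not Z))) and Z   [De Morgan]
= not not not ((Y or Y and W) and Y or Y and not Y) and Z   [absorption]
= not not not (Y and Y or Y and not Y) and Z   [absorption]
= not (Y and Y or Y and not Y) and Z   [double negation]
= not Y and Z   [distribution]

not Y and Z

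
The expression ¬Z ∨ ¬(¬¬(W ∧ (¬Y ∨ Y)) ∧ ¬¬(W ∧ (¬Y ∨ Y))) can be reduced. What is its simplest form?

¬Z ∨ ¬(¬¬(W ∧ (¬Y ∨ Y)) ∧ ¬¬(W ∧ (¬Y ∨ Y)))
= ¬Z ∨ ¬(W ∧ (¬Y ∨ Y)) ∨ ¬(W ∧ (¬Y ∨ Y))   [De Morgan]
= ¬Z ∨ ¬(W ∧ (¬Y ∨ Y))   [idempotence]
= ¬Z ∨ ¬W   [complement / identity]

¬Z ∨ ¬W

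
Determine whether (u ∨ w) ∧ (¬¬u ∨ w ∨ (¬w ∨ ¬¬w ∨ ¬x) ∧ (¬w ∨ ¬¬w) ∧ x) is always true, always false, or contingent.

(u ∨ w) ∧ (¬¬u ∨ w ∨ (¬w ∨ ¬¬w ∨ ¬x) ∧ (¬w ∨ ¬¬w) ∧ x)
= (u ∨ w) ∧ (u ∨ w ∨ (¬w ∨ ¬¬w ∨ ¬x) ∧ (¬w ∨ ¬¬w) ∧ x)   [double negation]
= (u ∨ w) ∧ (u ∨ w ∨ (¬w ∨ ¬¬w) ∧ x)   [absorption]
= (u ∨ w) ∧ (u ∨ w ∨ (¬w ∨ w) ∧ x)   [double negation]
= (u ∨ w) ∧ (u ∨ w ∨ x)   [complement / identity]
= u ∨ w   [absorption]
This depends on u, w, so it is not a constant.

contingent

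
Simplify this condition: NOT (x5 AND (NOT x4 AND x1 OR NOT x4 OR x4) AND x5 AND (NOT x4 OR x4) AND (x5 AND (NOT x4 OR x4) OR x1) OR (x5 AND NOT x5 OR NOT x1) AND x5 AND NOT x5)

NOT x5

NOT (x5 AND (NOT x4 AND x1 OR NOT x4 OR x4) AND x5 AND (NOT x4 OR x4) AND (x5 AND (NOT x4 OR x4) OR x1) OR (x5 AND NOT x5 OR NOT x1) AND x5 AND NOT x5)
= NOT (x5 AND (NOT x4 AND x1 OR NOT x4 OR x4) AND x5 AND (NOT x4 OR x4) AND (x5 AND (NOT x4 OR x4) OR x1) OR x5 AND NOT x5)   — absorption
= NOT (x5 AND (NOT x4 AND x1 OR NOT x4 OR x4) AND x5 AND (NOT x4 OR x4) OR x5 AND NOT x5)   — absorption
= NOT (x5 AND (NOT x4 OR x4) AND x5 AND (NOT x4 OR x4) OR x5 AND NOT x5)   — absorption
= NOT (x5 AND (NOT x4 OR x4) OR x5 AND NOT x5)   — idempotence
= NOT (x5 AND (NOT x4 OR x4))   — complement / identity
= NOT x5   — complement / identity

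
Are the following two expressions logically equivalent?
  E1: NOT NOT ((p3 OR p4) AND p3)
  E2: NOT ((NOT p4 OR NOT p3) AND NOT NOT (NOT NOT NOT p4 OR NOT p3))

E1: NOT NOT ((p3 OR p4) AND p3)
    = (p3 OR p4) AND p3   [double negation]
    = p3   [absorption]
E2: NOT ((NOT p4 OR NOT p3) AND NOT NOT (NOT NOT NOT p4 OR NOT p3))
    = NOT ((NOT p4 OR NOT p3) AND NOT NOT (NOT p4 OR NOT p3))   [double negation]
    = NOT ((NOT p4 OR NOT p3) AND (NOT p4 OR NOT p3))   [double negation]
    = NOT (NOT p4 OR NOT p3)   [idempotence]
    = p4 AND p3   [De Morgan]
These differ: at p3=1, p4=0, E1 = 1 but E2 = 0.

No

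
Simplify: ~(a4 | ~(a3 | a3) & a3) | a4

1

~(a4 | ~(a3 | a3) & a3) | a4
= ~(a4 | ~a3 & a3) | a4
= ~a4 | a4
= 1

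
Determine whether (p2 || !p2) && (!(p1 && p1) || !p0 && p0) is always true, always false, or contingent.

contingent

(p2 || !p2) && (!(p1 && p1) || !p0 && p0)
= (p2 || !p2) && !(p1 && p1)   — complement / identity
= (p2 || !p2) && !p1   — idempotence
= !p1   — complement / identity
This depends on p1, so it is not a constant.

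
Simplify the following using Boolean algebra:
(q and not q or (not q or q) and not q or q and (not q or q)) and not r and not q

not r and not q

(q and not q or (not q or q) and not q or q and (not q or q)) and not r and not q
= ((not q or q) and not q or q and (not q or q)) and not r and not q   [complement / identity]
= (not q or q) and not r and not q   [distribution]
= not r and not q   [complement / identity]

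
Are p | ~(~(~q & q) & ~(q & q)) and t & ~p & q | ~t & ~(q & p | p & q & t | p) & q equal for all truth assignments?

E1: p | ~(~(~q & q) & ~(q & q))
    = p | ~q & q | q & q   — De Morgan
    = p | q   — distribution
E2: t & ~p & q | ~t & ~(q & p | p & q & t | p) & q
    = t & ~p & q | ~t & ~(p & (q | q & t) | p) & q   — distribution
    = t & ~p & q | ~t & ~(p & q | p) & q   — absorption
    = t & ~p & q | ~t & ~p & q   — absorption
    = ~p & q   — distribution
These differ: at p=1, q=1, t=0, E1 = 1 but E2 = 0.

No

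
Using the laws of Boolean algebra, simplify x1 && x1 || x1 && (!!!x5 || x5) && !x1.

x1

x1 && x1 || x1 && (!!!x5 || x5) && !x1
= x1 && x1 || x1 && (!x5 || x5) && !x1   — double negation
= x1 && x1 || x1 && !x1   — complement / identity
= x1   — distribution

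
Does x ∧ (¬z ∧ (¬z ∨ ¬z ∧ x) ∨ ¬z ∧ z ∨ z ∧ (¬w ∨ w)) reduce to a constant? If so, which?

no

x ∧ (¬z ∧ (¬z ∨ ¬z ∧ x) ∨ ¬z ∧ z ∨ z ∧ (¬w ∨ w))
= x ∧ (¬z ∧ ¬z ∨ ¬z ∧ z ∨ z ∧ (¬w ∨ w))   (absorption)
= x ∧ (¬z ∨ z ∧ (¬w ∨ w))   (distribution)
= x ∧ (¬z ∨ z)   (complement / identity)
= x   (complement / identity)
This depends on x, so it is not a constant.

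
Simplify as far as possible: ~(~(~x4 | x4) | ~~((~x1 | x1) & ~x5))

~(~(~x4 | x4) | ~~((~x1 | x1) & ~x5))
= ~(~(~x4 | x4) | ~~~x5)   [complement / identity]
= (~x4 | x4) & ~~x5   [De Morgan]
= ~~x5   [complement / identity]
= x5   [double negation]

x5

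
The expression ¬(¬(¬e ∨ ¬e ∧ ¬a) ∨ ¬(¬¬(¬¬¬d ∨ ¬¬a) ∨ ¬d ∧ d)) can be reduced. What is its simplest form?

¬e ∧ (¬d ∨ a)

¬(¬(¬e ∨ ¬e ∧ ¬a) ∨ ¬(¬¬(¬¬¬d ∨ ¬¬a) ∨ ¬d ∧ d))
= ¬(¬¬e ∨ ¬(¬¬(¬¬¬d ∨ ¬¬a) ∨ ¬d ∧ d))   — absorption
= ¬(¬¬e ∨ ¬¬¬(¬¬¬d ∨ ¬¬a))   — complement / identity
= ¬(¬¬e ∨ ¬¬(¬¬d ∧ ¬a))   — De Morgan
= ¬e ∧ ¬(¬¬d ∧ ¬a)   — De Morgan
= ¬e ∧ (¬d ∨ a)   — De Morgan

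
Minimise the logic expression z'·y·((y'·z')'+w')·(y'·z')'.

z'·y·((y'·z')'+w')·(y'·z')'
= z'·y·(y'·z')'   [absorption]
= z'·y·(y+z)   [De Morgan]
= z'·y   [absorption]

z'·y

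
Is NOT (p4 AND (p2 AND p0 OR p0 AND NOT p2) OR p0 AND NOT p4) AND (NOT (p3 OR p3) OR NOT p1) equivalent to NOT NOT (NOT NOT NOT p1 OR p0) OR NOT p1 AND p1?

No

E1: NOT (p4 AND (p2 AND p0 OR p0 AND NOT p2) OR p0 AND NOT p4) AND (NOT (p3 OR p3) OR NOT p1)
    = NOT (p4 AND p0 OR p0 AND NOT p4) AND (NOT (p3 OR p3) OR NOT p1)   [distribution]
    = NOT p0 AND (NOT (p3 OR p3) OR NOT p1)   [distribution]
    = NOT p0 AND (NOT p3 OR NOT p1)   [idempotence]
E2: NOT NOT (NOT NOT NOT p1 OR p0) OR NOT p1 AND p1
    = NOT NOT (NOT NOT NOT p1 OR p0)   [complement / identity]
    = NOT NOT NOT p1 OR p0   [double negation]
    = NOT p1 OR p0   [double negation]
These differ: at p0=1, p1=1, p2=0, p3=1, p4=0, E1 = 0 but E2 = 1.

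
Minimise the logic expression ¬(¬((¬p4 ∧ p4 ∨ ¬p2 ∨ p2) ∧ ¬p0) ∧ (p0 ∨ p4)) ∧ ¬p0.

¬p0

¬(¬((¬p4 ∧ p4 ∨ ¬p2 ∨ p2) ∧ ¬p0) ∧ (p0 ∨ p4)) ∧ ¬p0
= ¬(¬((¬p2 ∨ p2) ∧ ¬p0) ∧ (p0 ∨ p4)) ∧ ¬p0   (complement / identity)
= ¬(¬¬p0 ∧ (p0 ∨ p4)) ∧ ¬p0   (complement / identity)
= ¬(p0 ∧ (p0 ∨ p4)) ∧ ¬p0   (double negation)
= ¬p0 ∧ ¬p0   (absorption)
= ¬p0   (idempotence)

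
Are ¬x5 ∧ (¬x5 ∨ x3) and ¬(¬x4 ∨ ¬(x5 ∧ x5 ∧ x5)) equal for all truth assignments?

No

E1: ¬x5 ∧ (¬x5 ∨ x3)
    = ¬x5   (absorption)
E2: ¬(¬x4 ∨ ¬(x5 ∧ x5 ∧ x5))
    = ¬(¬x4 ∨ ¬(x5 ∧ x5))   (idempotence)
    = ¬(¬x4 ∨ ¬x5)   (idempotence)
    = x4 ∧ x5   (De Morgan)
These differ: at x3=1, x4=0, x5=0, E1 = 1 but E2 = 0.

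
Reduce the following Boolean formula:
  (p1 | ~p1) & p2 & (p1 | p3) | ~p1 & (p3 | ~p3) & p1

(p1 | ~p1) & p2 & (p1 | p3) | ~p1 & (p3 | ~p3) & p1
= p2 & (p1 | p3) | ~p1 & (p3 | ~p3) & p1   — complement / identity
= p2 & (p1 | p3) | ~p1 & p1   — complement / identity
= p2 & (p1 | p3)   — complement / identity

p2 & (p1 | p3)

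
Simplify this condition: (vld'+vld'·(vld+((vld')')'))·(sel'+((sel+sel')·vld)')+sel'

(vld'+vld'·(vld+((vld')')'))·(sel'+((sel+sel')·vld)')+sel'
= (vld'+vld'·(vld+((vld')')'))·(sel'+vld')+sel'   — complement / identity
= (vld'+vld'·(vld+vld'))·(sel'+vld')+sel'   — double negation
= vld'·(vld+vld')·sel'+vld'+sel'   — distribution
= vld'·sel'+vld'+sel'   — complement / identity
= vld'+sel'   — absorption

vld'+sel'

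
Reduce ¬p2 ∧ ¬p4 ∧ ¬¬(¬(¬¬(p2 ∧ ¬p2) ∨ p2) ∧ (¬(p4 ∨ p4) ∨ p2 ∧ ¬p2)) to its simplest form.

¬p2 ∧ ¬p4

¬p2 ∧ ¬p4 ∧ ¬¬(¬(¬¬(p2 ∧ ¬p2) ∨ p2) ∧ (¬(p4 ∨ p4) ∨ p2 ∧ ¬p2))
= ¬p2 ∧ ¬p4 ∧ ¬¬(¬(p2 ∧ ¬p2 ∨ p2) ∧ (¬(p4 ∨ p4) ∨ p2 ∧ ¬p2))   (double negation)
= ¬p2 ∧ ¬p4 ∧ ¬¬(¬(p2 ∧ ¬p2 ∨ p2) ∧ (¬p4 ∨ p2 ∧ ¬p2))   (idempotence)
= ¬p2 ∧ ¬p4 ∧ ¬¬(¬p2 ∧ (¬p4 ∨ p2 ∧ ¬p2))   (complement / identity)
= ¬p2 ∧ ¬p4 ∧ ¬¬(¬p2 ∧ ¬p4)   (complement / identity)
= ¬p2 ∧ ¬p4 ∧ ¬p2 ∧ ¬p4   (double negation)
= ¬p2 ∧ ¬p4   (idempotence)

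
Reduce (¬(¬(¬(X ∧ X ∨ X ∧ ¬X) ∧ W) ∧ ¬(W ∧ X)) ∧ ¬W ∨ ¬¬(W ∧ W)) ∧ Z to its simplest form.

W ∧ Z

(¬(¬(¬(X ∧ X ∨ X ∧ ¬X) ∧ W) ∧ ¬(W ∧ X)) ∧ ¬W ∨ ¬¬(W ∧ W)) ∧ Z
= (¬(¬(¬X ∧ W) ∧ ¬(W ∧ X)) ∧ ¬W ∨ ¬¬(W ∧ W)) ∧ Z   [distribution]
= ((¬X ∧ W ∨ W ∧ X) ∧ ¬W ∨ ¬¬(W ∧ W)) ∧ Z   [De Morgan]
= (W ∧ ¬W ∨ ¬¬(W ∧ W)) ∧ Z   [distribution]
= (W ∧ ¬W ∨ W ∧ W) ∧ Z   [double negation]
= W ∧ Z   [distribution]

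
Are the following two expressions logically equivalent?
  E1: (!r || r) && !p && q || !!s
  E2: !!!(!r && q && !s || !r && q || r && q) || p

No

E1: (!r || r) && !p && q || !!s
    = !p && q || !!s   [complement / identity]
    = !p && q || s   [double negation]
E2: !!!(!r && q && !s || !r && q || r && q) || p
    = !!!(!r && q || r && q) || p   [absorption]
    = !(!r && q || r && q) || p   [double negation]
    = !q || p   [distribution]
These differ: at p=1, q=0, r=0, s=0, E1 = 0 but E2 = 1.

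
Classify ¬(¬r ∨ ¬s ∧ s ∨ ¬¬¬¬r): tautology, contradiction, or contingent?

contradiction

¬(¬r ∨ ¬s ∧ s ∨ ¬¬¬¬r)
= ¬(¬r ∨ ¬¬¬¬r)   (complement / identity)
= ¬(¬r ∨ ¬¬r)   (double negation)
= r ∧ ¬r   (De Morgan)
= False   (complement)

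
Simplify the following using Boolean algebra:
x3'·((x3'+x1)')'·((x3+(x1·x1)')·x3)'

x3'

x3'·((x3'+x1)')'·((x3+(x1·x1)')·x3)'
= x3'·(x3'+x1)·((x3+(x1·x1)')·x3)'   [double negation]
= x3'·(x3'+x1)·((x3+x1')·x3)'   [idempotence]
= x3'·((x3+x1')·x3)'   [absorption]
= x3'·x3'   [absorption]
= x3'   [idempotence]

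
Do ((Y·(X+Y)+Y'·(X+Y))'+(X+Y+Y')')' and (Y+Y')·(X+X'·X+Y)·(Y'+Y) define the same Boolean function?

Yes

E1: ((Y·(X+Y)+Y'·(X+Y))'+(X+Y+Y')')'
    = (Y·(X+Y)+Y'·(X+Y))·(X+Y+Y')   — De Morgan
    = (X+Y)·(X+Y+Y')   — distribution
    = X+Y   — absorption
E2: (Y+Y')·(X+X'·X+Y)·(Y'+Y)
    = (X+X'·X+Y)·(Y'+Y)   — complement / identity
    = X+X'·X+Y   — complement / identity
    = X+Y   — complement / identity
Both reduce to X+Y, so they are equivalent.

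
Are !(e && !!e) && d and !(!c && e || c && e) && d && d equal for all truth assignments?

Yes

E1: !(e && !!e) && d
    = !(e && e) && d   [double negation]
    = !e && d   [idempotence]
E2: !(!c && e || c && e) && d && d
    = !e && d && d   [distribution]
    = !e && d   [idempotence]
Both reduce to !e && d, so they are equivalent.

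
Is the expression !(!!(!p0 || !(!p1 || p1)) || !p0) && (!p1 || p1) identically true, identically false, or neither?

neither

!(!!(!p0 || !(!p1 || p1)) || !p0) && (!p1 || p1)
= !(!(p0 && (!p1 || p1)) || !p0) && (!p1 || p1)
= !(!(p0 && (!p1 || p1)) || !p0)
= p0 && (!p1 || p1) && p0
= p0 && p0
= p0
This depends on p0, so it is not a constant.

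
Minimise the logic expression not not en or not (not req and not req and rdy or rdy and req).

not not en or not (not req and not req and rdy or rdy and req)
= en or not (not req and not req and rdy or rdy and req)
= en or not (not req and rdy or rdy and req)
= en or not rdy

en or not rdy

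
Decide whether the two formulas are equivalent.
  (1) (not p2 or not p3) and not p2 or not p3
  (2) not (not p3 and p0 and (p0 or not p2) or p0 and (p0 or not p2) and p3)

No

E1: (not p2 or not p3) and not p2 or not p3
    = not p2 or not p3   (absorption)
E2: not (not p3 and p0 and (p0 or not p2) or p0 and (p0 or not p2) and p3)
    = not (p0 and (p0 or not p2))   (distribution)
    = not p0   (absorption)
These differ: at p0=1, p2=1, p3=0, E1 = 1 but E2 = 0.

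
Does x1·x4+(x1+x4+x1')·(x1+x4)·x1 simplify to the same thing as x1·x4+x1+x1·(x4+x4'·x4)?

Yes

E1: x1·x4+(x1+x4+x1')·(x1+x4)·x1
    = x1·x4+(x1+x4)·x1
    = x1·x4+x1
    = x1
E2: x1·x4+x1+x1·(x4+x4'·x4)
    = x1+x1·(x4+x4'·x4)
    = x1+x1·x4
    = x1
Both reduce to x1, so they are equivalent.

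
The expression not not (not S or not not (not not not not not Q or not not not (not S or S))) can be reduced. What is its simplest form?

not S or not Q

not not (not S or not not (not not not not not Q or not not not (not S or S)))
= not S or not not (not not not not not Q or not not not (not S or S))
= not S or not not (not not not not not Q or not (not S or S))
= not S or not not (not not not Q or not (not S or S))
= not S or not (not not Q and (not S or S))
= not S or not not not Q
= not S or not Q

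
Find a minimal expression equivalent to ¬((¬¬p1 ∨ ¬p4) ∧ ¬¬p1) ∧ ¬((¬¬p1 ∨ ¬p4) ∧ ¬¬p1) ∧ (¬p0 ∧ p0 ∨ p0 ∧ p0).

¬p1 ∧ p0

¬((¬¬p1 ∨ ¬p4) ∧ ¬¬p1) ∧ ¬((¬¬p1 ∨ ¬p4) ∧ ¬¬p1) ∧ (¬p0 ∧ p0 ∨ p0 ∧ p0)
= ¬((¬¬p1 ∨ ¬p4) ∧ ¬¬p1) ∧ (¬p0 ∧ p0 ∨ p0 ∧ p0)
= ¬¬¬p1 ∧ (¬p0 ∧ p0 ∨ p0 ∧ p0)
= ¬p1 ∧ (¬p0 ∧ p0 ∨ p0 ∧ p0)
= ¬p1 ∧ p0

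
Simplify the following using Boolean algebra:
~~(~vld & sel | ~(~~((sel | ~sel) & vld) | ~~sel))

~vld

~~(~vld & sel | ~(~~((sel | ~sel) & vld) | ~~sel))
= ~~(~vld & sel | ~((sel | ~sel) & vld) & ~sel)   — De Morgan
= ~~(~vld & sel | ~vld & ~sel)   — complement / identity
= ~~~vld   — distribution
= ~vld   — double negation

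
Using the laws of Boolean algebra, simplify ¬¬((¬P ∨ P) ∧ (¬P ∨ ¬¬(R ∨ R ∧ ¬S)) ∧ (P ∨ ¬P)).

¬P ∨ R

¬¬((¬P ∨ P) ∧ (¬P ∨ ¬¬(R ∨ R ∧ ¬S)) ∧ (P ∨ ¬P))
= ¬¬((¬P ∨ P) ∧ (¬P ∨ ¬¬R) ∧ (P ∨ ¬P))   (absorption)
= ¬¬((¬P ∨ P) ∧ (¬P ∨ ¬¬R))   (complement / identity)
= ¬¬(¬P ∨ ¬¬R)   (complement / identity)
= ¬P ∨ ¬¬R   (double negation)
= ¬P ∨ R   (double negation)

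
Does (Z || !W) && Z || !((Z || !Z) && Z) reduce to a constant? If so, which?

yes, True

(Z || !W) && Z || !((Z || !Z) && Z)
= (Z || !W) && Z || !Z   [complement / identity]
= Z || !Z   [absorption]
= true   [complement]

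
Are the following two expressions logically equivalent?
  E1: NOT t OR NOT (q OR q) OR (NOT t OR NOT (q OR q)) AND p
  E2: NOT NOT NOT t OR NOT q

E1: NOT t OR NOT (q OR q) OR (NOT t OR NOT (q OR q)) AND p
    = NOT t OR NOT (q OR q)   — absorption
    = NOT t OR NOT q   — idempotence
E2: NOT NOT NOT t OR NOT q
    = NOT t OR NOT q   — double negation
Both reduce to NOT t OR NOT q, so they are equivalent.

Yes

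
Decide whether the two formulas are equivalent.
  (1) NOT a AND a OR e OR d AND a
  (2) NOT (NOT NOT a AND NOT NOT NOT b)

No

E1: NOT a AND a OR e OR d AND a
    = e OR d AND a   — complement / identity
E2: NOT (NOT NOT a AND NOT NOT NOT b)
    = NOT (NOT NOT a AND NOT b)   — double negation
    = NOT a OR b   — De Morgan
These differ: at a=0, b=0, d=0, e=0, E1 = 0 but E2 = 1.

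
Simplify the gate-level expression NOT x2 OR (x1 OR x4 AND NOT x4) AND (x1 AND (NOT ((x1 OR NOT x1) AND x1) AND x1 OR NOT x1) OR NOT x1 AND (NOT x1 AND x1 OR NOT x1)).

NOT x2

NOT x2 OR (x1 OR x4 AND NOT x4) AND (x1 AND (NOT ((x1 OR NOT x1) AND x1) AND x1 OR NOT x1) OR NOT x1 AND (NOT x1 AND x1 OR NOT x1))
= NOT x2 OR (x1 OR x4 AND NOT x4) AND (x1 AND (NOT x1 AND x1 OR NOT x1) OR NOT x1 AND (NOT x1 AND x1 OR NOT x1))
= NOT x2 OR (x1 OR x4 AND NOT x4) AND (NOT x1 AND x1 OR NOT x1)
= NOT x2 OR x1 AND (NOT x1 AND x1 OR NOT x1)
= NOT x2 OR x1 AND NOT x1
= NOT x2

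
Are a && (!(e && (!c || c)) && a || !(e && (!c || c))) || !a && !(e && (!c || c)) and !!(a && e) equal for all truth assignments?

No

E1: a && (!(e && (!c || c)) && a || !(e && (!c || c))) || !a && !(e && (!c || c))
    = a && !(e && (!c || c)) || !a && !(e && (!c || c))   (absorption)
    = !(e && (!c || c))   (distribution)
    = !e   (complement / identity)
E2: !!(a && e)
    = a && e   (double negation)
These differ: at a=1, c=0, e=0, E1 = 1 but E2 = 0.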